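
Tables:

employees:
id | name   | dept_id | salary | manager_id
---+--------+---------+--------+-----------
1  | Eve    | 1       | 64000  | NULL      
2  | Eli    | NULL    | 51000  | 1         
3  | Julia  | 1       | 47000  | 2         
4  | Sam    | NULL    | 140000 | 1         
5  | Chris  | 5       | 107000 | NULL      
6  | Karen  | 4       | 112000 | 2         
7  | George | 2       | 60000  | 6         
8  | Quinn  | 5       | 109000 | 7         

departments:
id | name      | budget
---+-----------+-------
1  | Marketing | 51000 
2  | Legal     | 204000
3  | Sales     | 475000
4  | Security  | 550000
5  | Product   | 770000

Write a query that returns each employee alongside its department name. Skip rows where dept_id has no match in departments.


INNER JOIN keeps only employees rows whose dept_id matches an id in departments. Walk through each employee:
  - employee 1 (Eve): dept_id=1 -> matches Marketing
  - employee 2 (Eli): dept_id=NULL, no match -> dropped
  - employee 3 (Julia): dept_id=1 -> matches Marketing
  - employee 4 (Sam): dept_id=NULL, no match -> dropped
  - employee 5 (Chris): dept_id=5 -> matches Product
  - employee 6 (Karen): dept_id=4 -> matches Security
  - employee 7 (George): dept_id=2 -> matches Legal
  - employee 8 (Quinn): dept_id=5 -> matches Product
So 2 of 8 rows are dropped.

SQL:
SELECT a.name, b.name AS department
FROM employees a
INNER JOIN departments b ON a.dept_id = b.id

Result:
name   | department
-------+-----------
Eve    | Marketing 
Julia  | Marketing 
Chris  | Product   
Karen  | Security  
George | Legal     
Quinn  | Product   


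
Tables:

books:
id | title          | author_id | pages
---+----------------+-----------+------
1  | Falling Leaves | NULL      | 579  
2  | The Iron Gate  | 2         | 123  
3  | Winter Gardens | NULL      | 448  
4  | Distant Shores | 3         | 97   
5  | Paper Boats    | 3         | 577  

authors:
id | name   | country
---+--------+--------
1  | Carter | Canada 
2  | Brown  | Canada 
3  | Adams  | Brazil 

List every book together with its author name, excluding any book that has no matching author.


INNER JOIN keeps only books rows whose author_id matches an id in authors. Walk through each book:
  - book 1 (Falling Leaves): author_id=NULL, no match -> dropped
  - book 2 (The Iron Gate): author_id=2 -> matches Brown
  - book 3 (Winter Gardens): author_id=NULL, no match -> dropped
  - book 4 (Distant Shores): author_id=3 -> matches Adams
  - book 5 (Paper Boats): author_id=3 -> matches Adams
So 2 of 5 rows are dropped.

SQL:
SELECT a.title, b.name AS author
FROM books a
INNER JOIN authors b ON a.author_id = b.id

Result:
title          | author
---------------+-------
The Iron Gate  | Brown 
Distant Shores | Adams 
Paper Boats    | Adams 


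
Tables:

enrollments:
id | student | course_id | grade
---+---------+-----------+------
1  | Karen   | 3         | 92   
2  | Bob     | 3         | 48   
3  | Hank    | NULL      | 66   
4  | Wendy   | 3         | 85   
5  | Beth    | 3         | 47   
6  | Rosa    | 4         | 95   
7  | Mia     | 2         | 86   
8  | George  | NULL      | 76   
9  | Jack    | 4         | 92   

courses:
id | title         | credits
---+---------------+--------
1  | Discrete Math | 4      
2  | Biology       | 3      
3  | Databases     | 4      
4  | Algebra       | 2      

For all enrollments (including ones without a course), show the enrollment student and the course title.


LEFT JOIN keeps every row from enrollments (the left table); where course_id has no match in courses, the course columns become NULL. Walk through each enrollment:
  - enrollment 1 (Karen): course_id=3 -> matches Databases
  - enrollment 2 (Bob): course_id=3 -> matches Databases
  - enrollment 3 (Hank): course_id=NULL, no match -> kept with NULL
  - enrollment 4 (Wendy): course_id=3 -> matches Databases
  - enrollment 5 (Beth): course_id=3 -> matches Databases
  - enrollment 6 (Rosa): course_id=4 -> matches Algebra
  - enrollment 7 (Mia): course_id=2 -> matches Biology
  - enrollment 8 (George): course_id=NULL, no match -> kept with NULL
  - enrollment 9 (Jack): course_id=4 -> matches Algebra
All 9 rows appear; 2 have NULL course.

SQL:
SELECT a.student, b.title AS course
FROM enrollments a
LEFT JOIN courses b ON a.course_id = b.id

Result:
student | course   
--------+----------
Karen   | Databases
Bob     | Databases
Hank    | NULL     
Wendy   | Databases
Beth    | Databases
Rosa    | Algebra  
Mia     | Biology  
George  | NULL     
Jack    | Algebra  


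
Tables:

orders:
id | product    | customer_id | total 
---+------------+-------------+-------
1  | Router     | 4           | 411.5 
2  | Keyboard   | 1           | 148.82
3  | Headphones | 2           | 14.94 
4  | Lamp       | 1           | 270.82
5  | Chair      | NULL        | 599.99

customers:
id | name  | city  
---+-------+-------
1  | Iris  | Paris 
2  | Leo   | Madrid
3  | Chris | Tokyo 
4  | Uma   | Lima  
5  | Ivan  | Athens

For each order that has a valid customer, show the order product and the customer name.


INNER JOIN keeps only orders rows whose customer_id matches an id in customers. Walk through each order:
  - order 1 (Router): customer_id=4 -> matches Uma
  - order 2 (Keyboard): customer_id=1 -> matches Iris
  - order 3 (Headphones): customer_id=2 -> matches Leo
  - order 4 (Lamp): customer_id=1 -> matches Iris
  - order 5 (Chair): customer_id=NULL, no match -> dropped
So 1 of 5 rows is dropped.

SQL:
SELECT a.product, b.name AS customer
FROM orders a
INNER JOIN customers b ON a.customer_id = b.id

Result:
product    | customer
-----------+---------
Router     | Uma     
Keyboard   | Iris    
Headphones | Leo     
Lamp       | Iris    


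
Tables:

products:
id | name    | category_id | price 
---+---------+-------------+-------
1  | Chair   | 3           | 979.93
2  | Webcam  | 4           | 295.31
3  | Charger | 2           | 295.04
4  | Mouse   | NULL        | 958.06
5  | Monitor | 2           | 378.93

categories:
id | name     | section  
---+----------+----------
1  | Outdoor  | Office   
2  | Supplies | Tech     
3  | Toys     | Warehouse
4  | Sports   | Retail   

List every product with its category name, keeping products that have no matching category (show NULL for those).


LEFT JOIN keeps every row from products (the left table); where category_id has no match in categories, the category columns become NULL. Walk through each product:
  - product 1 (Chair): category_id=3 -> matches Toys
  - product 2 (Webcam): category_id=4 -> matches Sports
  - product 3 (Charger): category_id=2 -> matches Supplies
  - product 4 (Mouse): category_id=NULL, no match -> kept with NULL
  - product 5 (Monitor): category_id=2 -> matches Supplies
All 5 rows appear; 1 has NULL category.

SQL:
SELECT a.name, b.name AS category
FROM products a
LEFT JOIN categories b ON a.category_id = b.id

Result:
name    | category
--------+---------
Chair   | Toys    
Webcam  | Sports  
Charger | Supplies
Mouse   | NULL    
Monitor | Supplies


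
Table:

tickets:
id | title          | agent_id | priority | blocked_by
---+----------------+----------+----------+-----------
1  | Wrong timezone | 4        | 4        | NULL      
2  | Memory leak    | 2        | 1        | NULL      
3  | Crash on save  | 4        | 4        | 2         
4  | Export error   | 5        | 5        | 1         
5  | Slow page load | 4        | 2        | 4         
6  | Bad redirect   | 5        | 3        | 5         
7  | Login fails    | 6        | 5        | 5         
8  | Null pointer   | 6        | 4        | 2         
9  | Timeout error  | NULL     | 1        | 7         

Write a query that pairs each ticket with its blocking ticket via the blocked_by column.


This is a self-join: tickets is joined to a second copy of itself, matching each row's blocked_by to another row's id. Use LEFT JOIN so rows with blocked_by=NULL are kept.
  - ticket 1 (Wrong timezone): blocked_by=NULL -> NULL
  - ticket 2 (Memory leak): blocked_by=NULL -> NULL
  - ticket 3 (Crash on save): blocked_by=2 -> Memory leak
  - ticket 4 (Export error): blocked_by=1 -> Wrong timezone
  - ticket 5 (Slow page load): blocked_by=4 -> Export error
  - ticket 6 (Bad redirect): blocked_by=5 -> Slow page load
  - ticket 7 (Login fails): blocked_by=5 -> Slow page load
  - ticket 8 (Null pointer): blocked_by=2 -> Memory leak
  - ticket 9 (Timeout error): blocked_by=7 -> Login fails

SQL:
SELECT a.title AS item, b.title AS blocked_by
FROM tickets a
LEFT JOIN tickets b ON a.blocked_by = b.id

Result:
item           | blocked_by    
---------------+---------------
Wrong timezone | NULL          
Memory leak    | NULL          
Crash on save  | Memory leak   
Export error   | Wrong timezone
Slow page load | Export error  
Bad redirect   | Slow page load
Login fails    | Slow page load
Null pointer   | Memory leak   
Timeout error  | Login fails   


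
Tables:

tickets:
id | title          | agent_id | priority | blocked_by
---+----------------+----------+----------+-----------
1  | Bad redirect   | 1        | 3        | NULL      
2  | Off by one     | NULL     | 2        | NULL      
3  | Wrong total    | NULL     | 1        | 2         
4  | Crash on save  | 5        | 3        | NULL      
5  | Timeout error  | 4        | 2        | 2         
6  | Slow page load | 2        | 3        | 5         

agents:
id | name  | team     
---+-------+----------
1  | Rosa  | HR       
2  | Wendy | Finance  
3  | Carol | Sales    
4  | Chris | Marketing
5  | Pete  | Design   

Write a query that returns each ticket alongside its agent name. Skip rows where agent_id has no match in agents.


INNER JOIN keeps only tickets rows whose agent_id matches an id in agents. Walk through each ticket:
  - ticket 1 (Bad redirect): agent_id=1 -> matches Rosa
  - ticket 2 (Off by one): agent_id=NULL, no match -> dropped
  - ticket 3 (Wrong total): agent_id=NULL, no match -> dropped
  - ticket 4 (Crash on save): agent_id=5 -> matches Pete
  - ticket 5 (Timeout error): agent_id=4 -> matches Chris
  - ticket 6 (Slow page load): agent_id=2 -> matches Wendy
So 2 of 6 rows are dropped.

SQL:
SELECT a.title, b.name AS agent
FROM tickets a
INNER JOIN agents b ON a.agent_id = b.id

Result:
title          | agent
---------------+------
Bad redirect   | Rosa 
Crash on save  | Pete 
Timeout error  | Chris
Slow page load | Wendy


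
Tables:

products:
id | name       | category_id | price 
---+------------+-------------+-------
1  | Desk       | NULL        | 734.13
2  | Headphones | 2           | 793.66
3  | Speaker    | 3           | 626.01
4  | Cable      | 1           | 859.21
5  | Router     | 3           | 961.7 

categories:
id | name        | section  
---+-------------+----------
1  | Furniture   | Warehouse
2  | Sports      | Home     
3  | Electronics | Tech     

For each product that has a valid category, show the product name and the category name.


INNER JOIN keeps only products rows whose category_id matches an id in categories. Walk through each product:
  - product 1 (Desk): category_id=NULL, no match -> dropped
  - product 2 (Headphones): category_id=2 -> matches Sports
  - product 3 (Speaker): category_id=3 -> matches Electronics
  - product 4 (Cable): category_id=1 -> matches Furniture
  - product 5 (Router): category_id=3 -> matches Electronics
So 1 of 5 rows is dropped.

SQL:
SELECT a.name, b.name AS category
FROM products a
INNER JOIN categories b ON a.category_id = b.id

Result:
name       | category   
-----------+------------
Headphones | Sports     
Speaker    | Electronics
Cable      | Furniture  
Router     | Electronics


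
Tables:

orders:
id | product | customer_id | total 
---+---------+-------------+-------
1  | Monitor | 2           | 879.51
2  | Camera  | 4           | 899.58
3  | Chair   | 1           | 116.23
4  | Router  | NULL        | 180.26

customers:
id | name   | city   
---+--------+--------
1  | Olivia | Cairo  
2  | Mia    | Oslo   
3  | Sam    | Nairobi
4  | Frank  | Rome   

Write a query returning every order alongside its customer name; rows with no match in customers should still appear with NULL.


LEFT JOIN keeps every row from orders (the left table); where customer_id has no match in customers, the customer columns become NULL. Walk through each order:
  - order 1 (Monitor): customer_id=2 -> matches Mia
  - order 2 (Camera): customer_id=4 -> matches Frank
  - order 3 (Chair): customer_id=1 -> matches Olivia
  - order 4 (Router): customer_id=NULL, no match -> kept with NULL
All 4 rows appear; 1 has NULL customer.

SQL:
SELECT a.product, b.name AS customer
FROM orders a
LEFT JOIN customers b ON a.customer_id = b.id

Result:
product | customer
--------+---------
Monitor | Mia     
Camera  | Frank   
Chair   | Olivia  
Router  | NULL    


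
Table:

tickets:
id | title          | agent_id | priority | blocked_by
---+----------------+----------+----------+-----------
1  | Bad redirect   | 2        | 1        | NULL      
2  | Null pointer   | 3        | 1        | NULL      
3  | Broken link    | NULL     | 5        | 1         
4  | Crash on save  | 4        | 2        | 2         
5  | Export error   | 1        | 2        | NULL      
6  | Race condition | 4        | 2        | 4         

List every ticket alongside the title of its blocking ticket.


This is a self-join: tickets is joined to a second copy of itself, matching each row's blocked_by to another row's id. Use LEFT JOIN so rows with blocked_by=NULL are kept.
  - ticket 1 (Bad redirect): blocked_by=NULL -> NULL
  - ticket 2 (Null pointer): blocked_by=NULL -> NULL
  - ticket 3 (Broken link): blocked_by=1 -> Bad redirect
  - ticket 4 (Crash on save): blocked_by=2 -> Null pointer
  - ticket 5 (Export error): blocked_by=NULL -> NULL
  - ticket 6 (Race condition): blocked_by=4 -> Crash on save

SQL:
SELECT a.title AS item, b.title AS blocked_by
FROM tickets a
LEFT JOIN tickets b ON a.blocked_by = b.id

Result:
item           | blocked_by   
---------------+--------------
Bad redirect   | NULL         
Null pointer   | NULL         
Broken link    | Bad redirect 
Crash on save  | Null pointer 
Export error   | NULL         
Race condition | Crash on save


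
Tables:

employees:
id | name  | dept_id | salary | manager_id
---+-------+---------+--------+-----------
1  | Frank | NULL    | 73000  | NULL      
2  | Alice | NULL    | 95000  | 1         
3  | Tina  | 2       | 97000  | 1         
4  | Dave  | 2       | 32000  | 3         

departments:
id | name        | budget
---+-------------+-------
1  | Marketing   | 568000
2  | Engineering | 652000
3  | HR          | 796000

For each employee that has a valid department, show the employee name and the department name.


INNER JOIN keeps only employees rows whose dept_id matches an id in departments. Walk through each employee:
  - employee 1 (Frank): dept_id=NULL, no match -> dropped
  - employee 2 (Alice): dept_id=NULL, no match -> dropped
  - employee 3 (Tina): dept_id=2 -> matches Engineering
  - employee 4 (Dave): dept_id=2 -> matches Engineering
So 2 of 4 rows are dropped.

SQL:
SELECT a.name, b.name AS department
FROM employees a
INNER JOIN departments b ON a.dept_id = b.id

Result:
name | department 
-----+------------
Tina | Engineering
Dave | Engineering


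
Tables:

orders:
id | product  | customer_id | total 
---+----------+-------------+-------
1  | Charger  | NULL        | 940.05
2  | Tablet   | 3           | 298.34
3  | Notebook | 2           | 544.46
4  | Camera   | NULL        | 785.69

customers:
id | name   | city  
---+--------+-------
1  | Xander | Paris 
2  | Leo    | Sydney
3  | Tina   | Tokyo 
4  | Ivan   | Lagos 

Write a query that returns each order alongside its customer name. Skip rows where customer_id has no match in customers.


INNER JOIN keeps only orders rows whose customer_id matches an id in customers. Walk through each order:
  - order 1 (Charger): customer_id=NULL, no match -> dropped
  - order 2 (Tablet): customer_id=3 -> matches Tina
  - order 3 (Notebook): customer_id=2 -> matches Leo
  - order 4 (Camera): customer_id=NULL, no match -> dropped
So 2 of 4 rows are dropped.

SQL:
SELECT a.product, b.name AS customer
FROM orders a
INNER JOIN customers b ON a.customer_id = b.id

Result:
product  | customer
---------+---------
Tablet   | Tina    
Notebook | Leo     


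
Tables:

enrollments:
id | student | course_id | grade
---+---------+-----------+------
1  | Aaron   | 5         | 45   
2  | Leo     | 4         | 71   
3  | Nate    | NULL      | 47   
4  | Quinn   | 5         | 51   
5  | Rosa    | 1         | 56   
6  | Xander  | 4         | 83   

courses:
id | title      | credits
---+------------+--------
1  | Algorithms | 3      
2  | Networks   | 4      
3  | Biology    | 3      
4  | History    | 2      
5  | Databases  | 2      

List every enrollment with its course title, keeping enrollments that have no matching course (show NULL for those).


LEFT JOIN keeps every row from enrollments (the left table); where course_id has no match in courses, the course columns become NULL. Walk through each enrollment:
  - enrollment 1 (Aaron): course_id=5 -> matches Databases
  - enrollment 2 (Leo): course_id=4 -> matches History
  - enrollment 3 (Nate): course_id=NULL, no match -> kept with NULL
  - enrollment 4 (Quinn): course_id=5 -> matches Databases
  - enrollment 5 (Rosa): course_id=1 -> matches Algorithms
  - enrollment 6 (Xander): course_id=4 -> matches History
All 6 rows appear; 1 has NULL course.

SQL:
SELECT a.student, b.title AS course
FROM enrollments a
LEFT JOIN courses b ON a.course_id = b.id

Result:
student | course    
--------+-----------
Aaron   | Databases 
Leo     | History   
Nate    | NULL      
Quinn   | Databases 
Rosa    | Algorithms
Xander  | History   


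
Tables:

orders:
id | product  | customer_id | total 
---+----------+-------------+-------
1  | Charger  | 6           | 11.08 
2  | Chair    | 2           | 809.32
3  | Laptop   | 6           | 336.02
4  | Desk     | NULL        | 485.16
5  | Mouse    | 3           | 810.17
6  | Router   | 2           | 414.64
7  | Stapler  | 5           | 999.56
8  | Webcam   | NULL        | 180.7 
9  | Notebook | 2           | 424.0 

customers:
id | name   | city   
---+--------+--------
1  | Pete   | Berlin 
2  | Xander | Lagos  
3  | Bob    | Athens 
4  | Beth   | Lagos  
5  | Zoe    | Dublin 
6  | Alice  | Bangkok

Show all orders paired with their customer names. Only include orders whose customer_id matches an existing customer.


INNER JOIN keeps only orders rows whose customer_id matches an id in customers. Walk through each order:
  - order 1 (Charger): customer_id=6 -> matches Alice
  - order 2 (Chair): customer_id=2 -> matches Xander
  - order 3 (Laptop): customer_id=6 -> matches Alice
  - order 4 (Desk): customer_id=NULL, no match -> dropped
  - order 5 (Mouse): customer_id=3 -> matches Bob
  - order 6 (Router): customer_id=2 -> matches Xander
  - order 7 (Stapler): customer_id=5 -> matches Zoe
  - order 8 (Webcam): customer_id=NULL, no match -> dropped
  - order 9 (Notebook): customer_id=2 -> matches Xander
So 2 of 9 rows are dropped.

SQL:
SELECT a.product, b.name AS customer
FROM orders a
INNER JOIN customers b ON a.customer_id = b.id

Result:
product  | customer
---------+---------
Charger  | Alice   
Chair    | Xander  
Laptop   | Alice   
Mouse    | Bob     
Router   | Xander  
Stapler  | Zoe     
Notebook | Xander  


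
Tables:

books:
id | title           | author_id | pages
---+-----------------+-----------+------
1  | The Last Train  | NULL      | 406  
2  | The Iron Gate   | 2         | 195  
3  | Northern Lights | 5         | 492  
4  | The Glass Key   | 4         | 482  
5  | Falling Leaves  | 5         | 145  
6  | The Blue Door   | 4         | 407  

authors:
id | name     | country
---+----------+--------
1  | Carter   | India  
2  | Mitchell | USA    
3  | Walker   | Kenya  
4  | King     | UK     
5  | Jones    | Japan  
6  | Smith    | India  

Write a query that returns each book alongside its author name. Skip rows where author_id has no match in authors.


INNER JOIN keeps only books rows whose author_id matches an id in authors. Walk through each book:
  - book 1 (The Last Train): author_id=NULL, no match -> dropped
  - book 2 (The Iron Gate): author_id=2 -> matches Mitchell
  - book 3 (Northern Lights): author_id=5 -> matches Jones
  - book 4 (The Glass Key): author_id=4 -> matches King
  - book 5 (Falling Leaves): author_id=5 -> matches Jones
  - book 6 (The Blue Door): author_id=4 -> matches King
So 1 of 6 rows is dropped.

SQL:
SELECT a.title, b.name AS author
FROM books a
INNER JOIN authors b ON a.author_id = b.id

Result:
title           | author  
----------------+---------
The Iron Gate   | Mitchell
Northern Lights | Jones   
The Glass Key   | King    
Falling Leaves  | Jones   
The Blue Door   | King    


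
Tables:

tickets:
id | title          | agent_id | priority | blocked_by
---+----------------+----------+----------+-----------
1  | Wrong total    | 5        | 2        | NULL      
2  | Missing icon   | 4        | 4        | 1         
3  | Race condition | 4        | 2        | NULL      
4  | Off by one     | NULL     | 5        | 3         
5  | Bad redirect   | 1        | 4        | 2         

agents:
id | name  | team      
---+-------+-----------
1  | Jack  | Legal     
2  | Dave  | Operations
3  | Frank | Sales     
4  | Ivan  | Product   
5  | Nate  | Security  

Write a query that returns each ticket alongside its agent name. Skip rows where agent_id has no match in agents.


INNER JOIN keeps only tickets rows whose agent_id matches an id in agents. Walk through each ticket:
  - ticket 1 (Wrong total): agent_id=5 -> matches Nate
  - ticket 2 (Missing icon): agent_id=4 -> matches Ivan
  - ticket 3 (Race condition): agent_id=4 -> matches Ivan
  - ticket 4 (Off by one): agent_id=NULL, no match -> dropped
  - ticket 5 (Bad redirect): agent_id=1 -> matches Jack
So 1 of 5 rows is dropped.

SQL:
SELECT a.title, b.name AS agent
FROM tickets a
INNER JOIN agents b ON a.agent_id = b.id

Result:
title          | agent
---------------+------
Wrong total    | Nate 
Missing icon   | Ivan 
Race condition | Ivan 
Bad redirect   | Jack 


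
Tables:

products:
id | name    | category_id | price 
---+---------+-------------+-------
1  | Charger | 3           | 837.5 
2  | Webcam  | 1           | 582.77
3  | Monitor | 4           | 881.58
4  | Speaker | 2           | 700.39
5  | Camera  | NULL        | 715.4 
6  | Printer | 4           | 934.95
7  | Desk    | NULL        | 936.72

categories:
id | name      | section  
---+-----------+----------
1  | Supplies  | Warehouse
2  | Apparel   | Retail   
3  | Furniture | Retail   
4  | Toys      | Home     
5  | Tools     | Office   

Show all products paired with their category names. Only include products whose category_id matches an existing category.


INNER JOIN keeps only products rows whose category_id matches an id in categories. Walk through each product:
  - product 1 (Charger): category_id=3 -> matches Furniture
  - product 2 (Webcam): category_id=1 -> matches Supplies
  - product 3 (Monitor): category_id=4 -> matches Toys
  - product 4 (Speaker): category_id=2 -> matches Apparel
  - product 5 (Camera): category_id=NULL, no match -> dropped
  - product 6 (Printer): category_id=4 -> matches Toys
  - product 7 (Desk): category_id=NULL, no match -> dropped
So 2 of 7 rows are dropped.

SQL:
SELECT a.name, b.name AS category
FROM products a
INNER JOIN categories b ON a.category_id = b.id

Result:
name    | category 
--------+----------
Charger | Furniture
Webcam  | Supplies 
Monitor | Toys     
Speaker | Apparel  
Printer | Toys     


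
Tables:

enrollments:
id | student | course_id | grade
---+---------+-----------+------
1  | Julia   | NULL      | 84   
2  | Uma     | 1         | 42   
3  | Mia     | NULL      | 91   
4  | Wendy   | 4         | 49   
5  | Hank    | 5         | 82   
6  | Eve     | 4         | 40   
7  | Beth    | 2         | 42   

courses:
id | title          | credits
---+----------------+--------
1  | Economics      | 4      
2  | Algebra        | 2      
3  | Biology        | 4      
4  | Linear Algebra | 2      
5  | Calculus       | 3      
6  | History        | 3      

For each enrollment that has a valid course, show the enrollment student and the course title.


INNER JOIN keeps only enrollments rows whose course_id matches an id in courses. Walk through each enrollment:
  - enrollment 1 (Julia): course_id=NULL, no match -> dropped
  - enrollment 2 (Uma): course_id=1 -> matches Economics
  - enrollment 3 (Mia): course_id=NULL, no match -> dropped
  - enrollment 4 (Wendy): course_id=4 -> matches Linear Algebra
  - enrollment 5 (Hank): course_id=5 -> matches Calculus
  - enrollment 6 (Eve): course_id=4 -> matches Linear Algebra
  - enrollment 7 (Beth): course_id=2 -> matches Algebra
So 2 of 7 rows are dropped.

SQL:
SELECT a.student, b.title AS course
FROM enrollments a
INNER JOIN courses b ON a.course_id = b.id

Result:
student | course        
--------+---------------
Uma     | Economics     
Wendy   | Linear Algebra
Hank    | Calculus      
Eve     | Linear Algebra
Beth    | Algebra       


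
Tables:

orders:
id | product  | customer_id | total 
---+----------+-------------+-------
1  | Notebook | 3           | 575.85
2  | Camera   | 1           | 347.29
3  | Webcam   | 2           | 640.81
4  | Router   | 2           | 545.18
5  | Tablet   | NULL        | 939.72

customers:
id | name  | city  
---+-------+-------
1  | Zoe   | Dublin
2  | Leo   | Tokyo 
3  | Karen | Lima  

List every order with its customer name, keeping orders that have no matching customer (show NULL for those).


LEFT JOIN keeps every row from orders (the left table); where customer_id has no match in customers, the customer columns become NULL. Walk through each order:
  - order 1 (Notebook): customer_id=3 -> matches Karen
  - order 2 (Camera): customer_id=1 -> matches Zoe
  - order 3 (Webcam): customer_id=2 -> matches Leo
  - order 4 (Router): customer_id=2 -> matches Leo
  - order 5 (Tablet): customer_id=NULL, no match -> kept with NULL
All 5 rows appear; 1 has NULL customer.

SQL:
SELECT a.product, b.name AS customer
FROM orders a
LEFT JOIN customers b ON a.customer_id = b.id

Result:
product  | customer
---------+---------
Notebook | Karen   
Camera   | Zoe     
Webcam   | Leo     
Router   | Leo     
Tablet   | NULL    


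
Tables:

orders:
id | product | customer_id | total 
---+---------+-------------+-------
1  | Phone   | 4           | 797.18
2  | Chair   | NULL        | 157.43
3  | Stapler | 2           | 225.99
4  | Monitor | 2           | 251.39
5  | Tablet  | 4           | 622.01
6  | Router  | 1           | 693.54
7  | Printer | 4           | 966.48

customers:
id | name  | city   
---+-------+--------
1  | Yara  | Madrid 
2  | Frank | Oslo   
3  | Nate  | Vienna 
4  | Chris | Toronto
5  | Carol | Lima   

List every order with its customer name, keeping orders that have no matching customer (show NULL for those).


LEFT JOIN keeps every row from orders (the left table); where customer_id has no match in customers, the customer columns become NULL. Walk through each order:
  - order 1 (Phone): customer_id=4 -> matches Chris
  - order 2 (Chair): customer_id=NULL, no match -> kept with NULL
  - order 3 (Stapler): customer_id=2 -> matches Frank
  - order 4 (Monitor): customer_id=2 -> matches Frank
  - order 5 (Tablet): customer_id=4 -> matches Chris
  - order 6 (Router): customer_id=1 -> matches Yara
  - order 7 (Printer): customer_id=4 -> matches Chris
All 7 rows appear; 1 has NULL customer.

SQL:
SELECT a.product, b.name AS customer
FROM orders a
LEFT JOIN customers b ON a.customer_id = b.id

Result:
product | customer
--------+---------
Phone   | Chris   
Chair   | NULL    
Stapler | Frank   
Monitor | Frank   
Tablet  | Chris   
Router  | Yara    
Printer | Chris   


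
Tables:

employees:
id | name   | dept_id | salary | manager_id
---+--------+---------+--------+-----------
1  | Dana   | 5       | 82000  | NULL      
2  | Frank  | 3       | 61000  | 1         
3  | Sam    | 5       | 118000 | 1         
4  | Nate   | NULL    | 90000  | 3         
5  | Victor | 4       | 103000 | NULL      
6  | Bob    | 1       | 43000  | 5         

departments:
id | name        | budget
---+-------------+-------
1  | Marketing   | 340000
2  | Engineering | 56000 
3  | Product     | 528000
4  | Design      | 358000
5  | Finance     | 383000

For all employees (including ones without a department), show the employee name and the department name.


LEFT JOIN keeps every row from employees (the left table); where dept_id has no match in departments, the department columns become NULL. Walk through each employee:
  - employee 1 (Dana): dept_id=5 -> matches Finance
  - employee 2 (Frank): dept_id=3 -> matches Product
  - employee 3 (Sam): dept_id=5 -> matches Finance
  - employee 4 (Nate): dept_id=NULL, no match -> kept with NULL
  - employee 5 (Victor): dept_id=4 -> matches Design
  - employee 6 (Bob): dept_id=1 -> matches Marketing
All 6 rows appear; 1 has NULL department.

SQL:
SELECT a.name, b.name AS department
FROM employees a
LEFT JOIN departments b ON a.dept_id = b.id

Result:
name   | department
-------+-----------
Dana   | Finance   
Frank  | Product   
Sam    | Finance   
Nate   | NULL      
Victor | Design    
Bob    | Marketing 


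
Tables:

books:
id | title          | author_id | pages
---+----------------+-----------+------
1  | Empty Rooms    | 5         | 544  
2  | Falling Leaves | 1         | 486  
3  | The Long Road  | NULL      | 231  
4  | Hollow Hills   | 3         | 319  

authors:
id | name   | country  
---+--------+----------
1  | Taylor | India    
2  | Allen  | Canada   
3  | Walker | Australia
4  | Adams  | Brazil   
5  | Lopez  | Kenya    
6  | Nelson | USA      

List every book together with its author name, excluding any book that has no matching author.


INNER JOIN keeps only books rows whose author_id matches an id in authors. Walk through each book:
  - book 1 (Empty Rooms): author_id=5 -> matches Lopez
  - book 2 (Falling Leaves): author_id=1 -> matches Taylor
  - book 3 (The Long Road): author_id=NULL, no match -> dropped
  - book 4 (Hollow Hills): author_id=3 -> matches Walker
So 1 of 4 rows is dropped.

SQL:
SELECT a.title, b.name AS author
FROM books a
INNER JOIN authors b ON a.author_id = b.id

Result:
title          | author
---------------+-------
Empty Rooms    | Lopez 
Falling Leaves | Taylor
Hollow Hills   | Walker


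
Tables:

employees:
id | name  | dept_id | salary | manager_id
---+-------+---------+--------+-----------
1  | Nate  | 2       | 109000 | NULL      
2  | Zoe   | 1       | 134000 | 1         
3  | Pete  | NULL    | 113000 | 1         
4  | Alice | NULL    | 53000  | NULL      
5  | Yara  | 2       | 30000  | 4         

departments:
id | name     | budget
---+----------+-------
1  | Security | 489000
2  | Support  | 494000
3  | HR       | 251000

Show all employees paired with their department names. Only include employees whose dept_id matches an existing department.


INNER JOIN keeps only employees rows whose dept_id matches an id in departments. Walk through each employee:
  - employee 1 (Nate): dept_id=2 -> matches Support
  - employee 2 (Zoe): dept_id=1 -> matches Security
  - employee 3 (Pete): dept_id=NULL, no match -> dropped
  - employee 4 (Alice): dept_id=NULL, no match -> dropped
  - employee 5 (Yara): dept_id=2 -> matches Support
So 2 of 5 rows are dropped.

SQL:
SELECT a.name, b.name AS department
FROM employees a
INNER JOIN departments b ON a.dept_id = b.id

Result:
name | department
-----+-----------
Nate | Support   
Zoe  | Security  
Yara | Support   


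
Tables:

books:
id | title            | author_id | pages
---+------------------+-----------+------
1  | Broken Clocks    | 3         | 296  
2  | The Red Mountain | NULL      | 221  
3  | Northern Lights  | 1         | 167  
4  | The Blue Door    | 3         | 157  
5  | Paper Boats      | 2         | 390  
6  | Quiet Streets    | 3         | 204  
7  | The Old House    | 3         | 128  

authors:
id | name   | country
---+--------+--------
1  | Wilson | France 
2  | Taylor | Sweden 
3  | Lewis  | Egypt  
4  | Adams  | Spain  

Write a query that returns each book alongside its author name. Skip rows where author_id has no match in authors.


INNER JOIN keeps only books rows whose author_id matches an id in authors. Walk through each book:
  - book 1 (Broken Clocks): author_id=3 -> matches Lewis
  - book 2 (The Red Mountain): author_id=NULL, no match -> dropped
  - book 3 (Northern Lights): author_id=1 -> matches Wilson
  - book 4 (The Blue Door): author_id=3 -> matches Lewis
  - book 5 (Paper Boats): author_id=2 -> matches Taylor
  - book 6 (Quiet Streets): author_id=3 -> matches Lewis
  - book 7 (The Old House): author_id=3 -> matches Lewis
So 1 of 7 rows is dropped.

SQL:
SELECT a.title, b.name AS author
FROM books a
INNER JOIN authors b ON a.author_id = b.id

Result:
title           | author
----------------+-------
Broken Clocks   | Lewis 
Northern Lights | Wilson
The Blue Door   | Lewis 
Paper Boats     | Taylor
Quiet Streets   | Lewis 
The Old House   | Lewis 


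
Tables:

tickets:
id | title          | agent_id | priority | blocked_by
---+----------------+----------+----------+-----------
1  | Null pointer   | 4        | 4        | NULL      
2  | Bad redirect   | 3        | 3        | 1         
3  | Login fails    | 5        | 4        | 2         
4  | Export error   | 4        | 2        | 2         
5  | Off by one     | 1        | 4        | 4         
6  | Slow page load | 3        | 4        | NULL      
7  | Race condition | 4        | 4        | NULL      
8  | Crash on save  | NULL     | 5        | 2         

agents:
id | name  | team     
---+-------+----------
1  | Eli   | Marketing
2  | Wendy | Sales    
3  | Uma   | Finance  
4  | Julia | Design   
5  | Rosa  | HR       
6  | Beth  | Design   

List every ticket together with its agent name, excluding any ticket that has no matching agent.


INNER JOIN keeps only tickets rows whose agent_id matches an id in agents. Walk through each ticket:
  - ticket 1 (Null pointer): agent_id=4 -> matches Julia
  - ticket 2 (Bad redirect): agent_id=3 -> matches Uma
  - ticket 3 (Login fails): agent_id=5 -> matches Rosa
  - ticket 4 (Export error): agent_id=4 -> matches Julia
  - ticket 5 (Off by one): agent_id=1 -> matches Eli
  - ticket 6 (Slow page load): agent_id=3 -> matches Uma
  - ticket 7 (Race condition): agent_id=4 -> matches Julia
  - ticket 8 (Crash on save): agent_id=NULL, no match -> dropped
So 1 of 8 rows is dropped.

SQL:
SELECT a.title, b.name AS agent
FROM tickets a
INNER JOIN agents b ON a.agent_id = b.id

Result:
title          | agent
---------------+------
Null pointer   | Julia
Bad redirect   | Uma  
Login fails    | Rosa 
Export error   | Julia
Off by one     | Eli  
Slow page load | Uma  
Race condition | Julia


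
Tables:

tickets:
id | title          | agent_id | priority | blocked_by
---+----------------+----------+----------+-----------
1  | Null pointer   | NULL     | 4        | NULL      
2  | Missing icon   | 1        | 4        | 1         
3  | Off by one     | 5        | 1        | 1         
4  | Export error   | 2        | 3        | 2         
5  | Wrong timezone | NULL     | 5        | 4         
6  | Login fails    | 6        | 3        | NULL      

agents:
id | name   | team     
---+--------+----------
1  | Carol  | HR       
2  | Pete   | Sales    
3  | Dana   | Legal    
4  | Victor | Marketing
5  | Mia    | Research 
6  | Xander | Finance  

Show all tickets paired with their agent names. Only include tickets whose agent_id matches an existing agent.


INNER JOIN keeps only tickets rows whose agent_id matches an id in agents. Walk through each ticket:
  - ticket 1 (Null pointer): agent_id=NULL, no match -> dropped
  - ticket 2 (Missing icon): agent_id=1 -> matches Carol
  - ticket 3 (Off by one): agent_id=5 -> matches Mia
  - ticket 4 (Export error): agent_id=2 -> matches Pete
  - ticket 5 (Wrong timezone): agent_id=NULL, no match -> dropped
  - ticket 6 (Login fails): agent_id=6 -> matches Xander
So 2 of 6 rows are dropped.

SQL:
SELECT a.title, b.name AS agent
FROM tickets a
INNER JOIN agents b ON a.agent_id = b.id

Result:
title        | agent 
-------------+-------
Missing icon | Carol 
Off by one   | Mia   
Export error | Pete  
Login fails  | Xander


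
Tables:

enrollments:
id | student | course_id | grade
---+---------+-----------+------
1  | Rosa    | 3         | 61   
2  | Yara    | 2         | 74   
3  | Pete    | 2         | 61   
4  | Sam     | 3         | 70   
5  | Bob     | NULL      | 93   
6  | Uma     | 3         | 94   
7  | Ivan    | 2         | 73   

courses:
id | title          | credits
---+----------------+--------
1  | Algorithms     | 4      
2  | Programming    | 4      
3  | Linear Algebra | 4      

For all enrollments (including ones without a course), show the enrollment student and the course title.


LEFT JOIN keeps every row from enrollments (the left table); where course_id has no match in courses, the course columns become NULL. Walk through each enrollment:
  - enrollment 1 (Rosa): course_id=3 -> matches Linear Algebra
  - enrollment 2 (Yara): course_id=2 -> matches Programming
  - enrollment 3 (Pete): course_id=2 -> matches Programming
  - enrollment 4 (Sam): course_id=3 -> matches Linear Algebra
  - enrollment 5 (Bob): course_id=NULL, no match -> kept with NULL
  - enrollment 6 (Uma): course_id=3 -> matches Linear Algebra
  - enrollment 7 (Ivan): course_id=2 -> matches Programming
All 7 rows appear; 1 has NULL course.

SQL:
SELECT a.student, b.title AS course
FROM enrollments a
LEFT JOIN courses b ON a.course_id = b.id

Result:
student | course        
--------+---------------
Rosa    | Linear Algebra
Yara    | Programming   
Pete    | Programming   
Sam     | Linear Algebra
Bob     | NULL          
Uma     | Linear Algebra
Ivan    | Programming   


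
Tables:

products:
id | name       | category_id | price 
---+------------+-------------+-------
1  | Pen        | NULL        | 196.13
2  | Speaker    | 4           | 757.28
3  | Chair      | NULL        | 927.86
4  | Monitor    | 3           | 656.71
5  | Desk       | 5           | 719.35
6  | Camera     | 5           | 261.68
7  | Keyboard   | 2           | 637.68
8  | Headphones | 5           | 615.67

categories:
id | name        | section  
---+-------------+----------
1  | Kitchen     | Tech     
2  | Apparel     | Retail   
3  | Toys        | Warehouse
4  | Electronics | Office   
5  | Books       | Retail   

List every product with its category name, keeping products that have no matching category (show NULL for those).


LEFT JOIN keeps every row from products (the left table); where category_id has no match in categories, the category columns become NULL. Walk through each product:
  - product 1 (Pen): category_id=NULL, no match -> kept with NULL
  - product 2 (Speaker): category_id=4 -> matches Electronics
  - product 3 (Chair): category_id=NULL, no match -> kept with NULL
  - product 4 (Monitor): category_id=3 -> matches Toys
  - product 5 (Desk): category_id=5 -> matches Books
  - product 6 (Camera): category_id=5 -> matches Books
  - product 7 (Keyboard): category_id=2 -> matches Apparel
  - product 8 (Headphones): category_id=5 -> matches Books
All 8 rows appear; 2 have NULL category.

SQL:
SELECT a.name, b.name AS category
FROM products a
LEFT JOIN categories b ON a.category_id = b.id

Result:
name       | category   
-----------+------------
Pen        | NULL       
Speaker    | Electronics
Chair      | NULL       
Monitor    | Toys       
Desk       | Books      
Camera     | Books      
Keyboard   | Apparel    
Headphones | Books      


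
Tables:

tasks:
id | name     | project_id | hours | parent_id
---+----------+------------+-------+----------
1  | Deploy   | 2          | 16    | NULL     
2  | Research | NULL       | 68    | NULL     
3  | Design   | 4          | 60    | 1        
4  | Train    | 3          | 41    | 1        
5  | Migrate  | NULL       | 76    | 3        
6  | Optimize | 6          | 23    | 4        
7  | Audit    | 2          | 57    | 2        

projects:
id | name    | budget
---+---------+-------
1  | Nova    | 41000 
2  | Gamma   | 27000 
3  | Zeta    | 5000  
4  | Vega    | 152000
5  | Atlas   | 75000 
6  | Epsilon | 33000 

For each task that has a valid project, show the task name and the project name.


INNER JOIN keeps only tasks rows whose project_id matches an id in projects. Walk through each task:
  - task 1 (Deploy): project_id=2 -> matches Gamma
  - task 2 (Research): project_id=NULL, no match -> dropped
  - task 3 (Design): project_id=4 -> matches Vega
  - task 4 (Train): project_id=3 -> matches Zeta
  - task 5 (Migrate): project_id=NULL, no match -> dropped
  - task 6 (Optimize): project_id=6 -> matches Epsilon
  - task 7 (Audit): project_id=2 -> matches Gamma
So 2 of 7 rows are dropped.

SQL:
SELECT a.name, b.name AS project
FROM tasks a
INNER JOIN projects b ON a.project_id = b.id

Result:
name     | project
---------+--------
Deploy   | Gamma  
Design   | Vega   
Train    | Zeta   
Optimize | Epsilon
Audit    | Gamma  
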